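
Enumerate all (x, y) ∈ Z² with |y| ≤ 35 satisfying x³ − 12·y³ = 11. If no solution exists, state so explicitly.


The equation is x³ - 12y³ = 11. For fixed y, x³ = 12·y³ + 11, so a solution requires the RHS to be a perfect cube.
Strategy: iterate y from -35 to 35, compute RHS = 12·y³ + 11, and check whether it is a (positive or negative) perfect cube.
Check small values of y:
  y = 0: RHS = 11 is not a perfect cube.
  y = 1: RHS = 23 is not a perfect cube.
  y = -1: RHS = -1 = (-1)³ ⇒ x = -1 works.
  y = 2: RHS = 107 is not a perfect cube.
  y = -2: RHS = -85 is not a perfect cube.
  y = 3: RHS = 335 is not a perfect cube.
  y = -3: RHS = -313 is not a perfect cube.
Continuing the search up to |y| = 35 finds no further solutions beyond those listed.
Collected solutions: (-1, -1).

Solutions (with |y| ≤ 35): (-1, -1).


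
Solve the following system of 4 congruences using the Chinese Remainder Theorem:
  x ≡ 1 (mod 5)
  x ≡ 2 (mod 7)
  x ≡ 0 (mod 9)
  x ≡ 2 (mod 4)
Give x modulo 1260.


Product of moduli M = 5 · 7 · 9 · 4 = 1260.
Merge one congruence at a time:
  Start: x ≡ 1 (mod 5).
  Combine with x ≡ 2 (mod 7); new modulus lcm = 35.
    Write x = 1 + 5·t and substitute into x ≡ 2 (mod 7): 5·t ≡ 2 − 1 = 1 (mod 7).
    The inverse of 5 mod 7 is 3 (since 5·3 = 15 = 2·7 + 1), so t ≡ 3·1 = 3 ≡ 3 (mod 7).
    Then x = 1 + 5·3 = 16, valid modulo lcm(5, 7) = 35: x ≡ 16 (mod 35).
  Combine with x ≡ 0 (mod 9); new modulus lcm = 315.
    Write x = 16 + 35·t and substitute into x ≡ 0 (mod 9): 35·t ≡ 0 − 16 = -16 (mod 9).
    Reduce coefficients mod 9: 8·t ≡ 2 (mod 9).
    The inverse of 8 mod 9 is 8 (since 8·8 = 64 = 7·9 + 1), so t ≡ 8·2 = 16 ≡ 7 (mod 9).
    Then x = 16 + 35·7 = 261, valid modulo lcm(35, 9) = 315: x ≡ 261 (mod 315).
  Combine with x ≡ 2 (mod 4); new modulus lcm = 1260.
    Write x = 261 + 315·t and substitute into x ≡ 2 (mod 4): 315·t ≡ 2 − 261 = -259 (mod 4).
    Reduce coefficients mod 4: 3·t ≡ 1 (mod 4).
    The inverse of 3 mod 4 is 3 (since 3·3 = 9 = 2·4 + 1), so t ≡ 3·1 = 3 ≡ 3 (mod 4).
    Then x = 261 + 315·3 = 1206, valid modulo lcm(315, 4) = 1260: x ≡ 1206 (mod 1260).
Verify against each original: 1206 mod 5 = 1, 1206 mod 7 = 2, 1206 mod 9 = 0, 1206 mod 4 = 2.

x ≡ 1206 (mod 1260).


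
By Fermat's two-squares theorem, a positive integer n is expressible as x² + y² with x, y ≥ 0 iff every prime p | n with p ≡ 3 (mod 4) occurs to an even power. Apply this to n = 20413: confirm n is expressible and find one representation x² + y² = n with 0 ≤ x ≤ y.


Step 1: Factor n = 20413 = 137 · 149.
Step 2: Check the mod-4 condition on each prime factor: 137 ≡ 1 (mod 4), exponent 1; 149 ≡ 1 (mod 4), exponent 1.
All primes ≡ 3 (mod 4) appear to even exponent (or don't appear), so by the two-squares theorem n IS expressible as a sum of two squares.
Step 3: Build a representation. Here n = 137 · 149 is a product of primes ≡ 1 (mod 4). Each prime p ≡ 1 (mod 4) is itself a sum of two squares; find a² by testing p − a² for a perfect square:
  137: 137 − 1² = 136, 137 − 2² = 133, 137 − 3² = 128, 137 − 4² = 121 = 11² ⇒ 137 = 4² + 11².
  149: 149 − 1² = 148, 149 − 2² = 145, 149 − 3² = 140, 149 − 4² = 133, 149 − 5² = 124, 149 − 6² = 113, 149 − 7² = 100 = 10² ⇒ 149 = 7² + 10².
  Combine using the Brahmagupta–Fibonacci identity (a² + b²)(c² + d²) = (ac − bd)² + (ad + bc)² = (ac + bd)² + (ad − bc)²:
  137 · 149 = 20413: from (4² + 11²)(7² + 10²), take (4·7 − 11·10, 4·10 + 11·7) = (28 − 110, 40 + 77) = (-82, 117); dropping signs (only squares matter) gives (82, 117); check 82² + 117² = 6724 + 13689 = 20413 ✓.
Step 4: Order so x ≤ y and verify: 82² + 117² = 6724 + 13689 = 20413 = n. ✓

n = 20413 = 82² + 117² (one valid representation with x ≤ y).


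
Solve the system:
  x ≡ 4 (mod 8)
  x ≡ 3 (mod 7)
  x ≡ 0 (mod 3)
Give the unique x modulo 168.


Moduli 8, 7, 3 are pairwise coprime; by CRT there is a unique solution modulo M = 8 · 7 · 3 = 168.
Solve pairwise, accumulating the modulus:
  Start with x ≡ 4 (mod 8).
  Combine with x ≡ 3 (mod 7): since gcd(8, 7) = 1, we get a unique residue mod 56.
    Write x = 4 + 8·t and substitute into x ≡ 3 (mod 7): 8·t ≡ 3 − 4 = -1 (mod 7).
    Reduce coefficients mod 7: 1·t ≡ 6 (mod 7).
    So t ≡ 6 (mod 7).
    Then x = 4 + 8·6 = 52, valid modulo lcm(8, 7) = 56: x ≡ 52 (mod 56).
  Combine with x ≡ 0 (mod 3): since gcd(56, 3) = 1, we get a unique residue mod 168.
    Write x = 52 + 56·t and substitute into x ≡ 0 (mod 3): 56·t ≡ 0 − 52 = -52 (mod 3).
    Reduce coefficients mod 3: 2·t ≡ 2 (mod 3).
    The inverse of 2 mod 3 is 2 (since 2·2 = 4 = 1·3 + 1), so t ≡ 2·2 = 4 ≡ 1 (mod 3).
    Then x = 52 + 56·1 = 108, valid modulo lcm(56, 3) = 168: x ≡ 108 (mod 168).
Verify: 108 mod 8 = 4 ✓, 108 mod 7 = 3 ✓, 108 mod 3 = 0 ✓.

x ≡ 108 (mod 168).


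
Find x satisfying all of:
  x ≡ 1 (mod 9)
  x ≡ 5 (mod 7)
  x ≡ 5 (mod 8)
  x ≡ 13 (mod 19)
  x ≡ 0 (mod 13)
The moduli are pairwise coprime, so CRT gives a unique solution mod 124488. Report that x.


Product of moduli M = 9 · 7 · 8 · 19 · 13 = 124488.
Merge one congruence at a time:
  Start: x ≡ 1 (mod 9).
  Combine with x ≡ 5 (mod 7); new modulus lcm = 63.
    Write x = 1 + 9·t and substitute into x ≡ 5 (mod 7): 9·t ≡ 5 − 1 = 4 (mod 7).
    Reduce coefficients mod 7: 2·t ≡ 4 (mod 7).
    The inverse of 2 mod 7 is 4 (since 2·4 = 8 = 1·7 + 1), so t ≡ 4·4 = 16 ≡ 2 (mod 7).
    Then x = 1 + 9·2 = 19, valid modulo lcm(9, 7) = 63: x ≡ 19 (mod 63).
  Combine with x ≡ 5 (mod 8); new modulus lcm = 504.
    Write x = 19 + 63·t and substitute into x ≡ 5 (mod 8): 63·t ≡ 5 − 19 = -14 (mod 8).
    Reduce coefficients mod 8: 7·t ≡ 2 (mod 8).
    The inverse of 7 mod 8 is 7 (since 7·7 = 49 = 6·8 + 1), so t ≡ 7·2 = 14 ≡ 6 (mod 8).
    Then x = 19 + 63·6 = 397, valid modulo lcm(63, 8) = 504: x ≡ 397 (mod 504).
  Combine with x ≡ 13 (mod 19); new modulus lcm = 9576.
    Write x = 397 + 504·t and substitute into x ≡ 13 (mod 19): 504·t ≡ 13 − 397 = -384 (mod 19).
    Reduce coefficients mod 19: 10·t ≡ 15 (mod 19).
    The inverse of 10 mod 19 is 2 (since 10·2 = 20 = 1·19 + 1), so t ≡ 2·15 = 30 ≡ 11 (mod 19).
    Then x = 397 + 504·11 = 5941, valid modulo lcm(504, 19) = 9576: x ≡ 5941 (mod 9576).
  Combine with x ≡ 0 (mod 13); new modulus lcm = 124488.
    Write x = 5941 + 9576·t and substitute into x ≡ 0 (mod 13): 9576·t ≡ 0 − 5941 = -5941 (mod 13).
    Reduce coefficients mod 13: 8·t ≡ 0 (mod 13).
    The inverse of 8 mod 13 is 5 (since 8·5 = 40 = 3·13 + 1), so t ≡ 5·0 = 0 ≡ 0 (mod 13).
    Then x = 5941 + 9576·0 = 5941, valid modulo lcm(9576, 13) = 124488: x ≡ 5941 (mod 124488).
Verify against each original: 5941 mod 9 = 1, 5941 mod 7 = 5, 5941 mod 8 = 5, 5941 mod 19 = 13, 5941 mod 13 = 0.

x ≡ 5941 (mod 124488).


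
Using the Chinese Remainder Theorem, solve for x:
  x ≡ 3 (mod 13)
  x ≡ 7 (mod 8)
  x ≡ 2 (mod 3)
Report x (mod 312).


Moduli 13, 8, 3 are pairwise coprime; by CRT there is a unique solution modulo M = 13 · 8 · 3 = 312.
Solve pairwise, accumulating the modulus:
  Start with x ≡ 3 (mod 13).
  Combine with x ≡ 7 (mod 8): since gcd(13, 8) = 1, we get a unique residue mod 104.
    Write x = 3 + 13·t and substitute into x ≡ 7 (mod 8): 13·t ≡ 7 − 3 = 4 (mod 8).
    Reduce coefficients mod 8: 5·t ≡ 4 (mod 8).
    The inverse of 5 mod 8 is 5 (since 5·5 = 25 = 3·8 + 1), so t ≡ 5·4 = 20 ≡ 4 (mod 8).
    Then x = 3 + 13·4 = 55, valid modulo lcm(13, 8) = 104: x ≡ 55 (mod 104).
  Combine with x ≡ 2 (mod 3): since gcd(104, 3) = 1, we get a unique residue mod 312.
    Write x = 55 + 104·t and substitute into x ≡ 2 (mod 3): 104·t ≡ 2 − 55 = -53 (mod 3).
    Reduce coefficients mod 3: 2·t ≡ 1 (mod 3).
    The inverse of 2 mod 3 is 2 (since 2·2 = 4 = 1·3 + 1), so t ≡ 2·1 = 2 ≡ 2 (mod 3).
    Then x = 55 + 104·2 = 263, valid modulo lcm(104, 3) = 312: x ≡ 263 (mod 312).
Verify: 263 mod 13 = 3 ✓, 263 mod 8 = 7 ✓, 263 mod 3 = 2 ✓.

x ≡ 263 (mod 312).


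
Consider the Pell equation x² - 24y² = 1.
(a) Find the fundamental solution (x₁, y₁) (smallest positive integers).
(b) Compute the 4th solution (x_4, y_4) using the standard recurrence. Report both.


Step 1: Find the fundamental solution (x₁, y₁) of x² - 24y² = 1.
  Expand √24 as a continued fraction. a₀ = ⌊√24⌋ = 4; iterate m_{k+1} = d_k·a_k − m_k, d_{k+1} = (24 − m_{k+1}²)/d_k, a_{k+1} = ⌊(a₀ + m_{k+1})/d_{k+1}⌋ (starting m₀ = 0, d₀ = 1), with convergents p_k = a_k·p_{k-1} + p_{k-2}, q_k = a_k·q_{k-1} + q_{k-2} (p₋₁ = 1, q₋₁ = 0):
  k = 0: a₀ = 4; p₀/q₀ = 4/1; p₀² − 24·q₀² = 16 − 24 = -8.
  k = 1: m = 4, d = 8, a = ⌊(4 + 4)/8⌋ = 1; p/q = (1·4 + 1)/(1·1 + 0) = 5/1; p² − 24·q² = 25 − 24 = 1.
  The first convergent with p² − 24·q² = 1 gives the fundamental solution (x₁, y₁) = (5, 1).
Step 2: Apply the recurrence (x_{n+1}, y_{n+1}) = (x₁x_n + 24y₁y_n, x₁y_n + y₁x_n) repeatedly.
  From (x_1, y_1) = (5, 1): x_2 = 5·5 + 24·1·1 = 49; y_2 = 5·1 + 1·5 = 10.
  From (x_2, y_2) = (49, 10): x_3 = 5·49 + 24·1·10 = 485; y_3 = 5·10 + 1·49 = 99.
  From (x_3, y_3) = (485, 99): x_4 = 5·485 + 24·1·99 = 4801; y_4 = 5·99 + 1·485 = 980.
Step 3: Verify x_4² - 24·y_4² = 23049601 - 23049600 = 1 (should be 1). ✓

(x_1, y_1) = (5, 1); (x_4, y_4) = (4801, 980).


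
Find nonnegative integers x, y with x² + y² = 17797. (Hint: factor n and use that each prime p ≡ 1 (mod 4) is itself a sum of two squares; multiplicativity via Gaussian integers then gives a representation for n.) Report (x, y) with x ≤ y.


Step 1: Factor n = 17797 = 13 · 37^2.
Step 2: Check the mod-4 condition on each prime factor: 13 ≡ 1 (mod 4), exponent 1; 37 ≡ 1 (mod 4), exponent 2.
All primes ≡ 3 (mod 4) appear to even exponent (or don't appear), so by the two-squares theorem n IS expressible as a sum of two squares.
Step 3: Build a representation. Here n = 13 · 37 · 37 is a product of primes ≡ 1 (mod 4). Each prime p ≡ 1 (mod 4) is itself a sum of two squares; find a² by testing p − a² for a perfect square:
  13: 13 − 1² = 12, 13 − 2² = 9 = 3² ⇒ 13 = 2² + 3².
  37: 37 − 1² = 36 = 6² ⇒ 37 = 1² + 6².
  Combine using the Brahmagupta–Fibonacci identity (a² + b²)(c² + d²) = (ac − bd)² + (ad + bc)² = (ac + bd)² + (ad − bc)²:
  13 · 37 = 481: from (2² + 3²)(1² + 6²), take (2·1 − 3·6, 2·6 + 3·1) = (2 − 18, 12 + 3) = (-16, 15); dropping signs (only squares matter) gives (16, 15); check 16² + 15² = 256 + 225 = 481 ✓.
  481 · 37 = 17797: from (16² + 15²)(1² + 6²), take (16·1 − 15·6, 16·6 + 15·1) = (16 − 90, 96 + 15) = (-74, 111); dropping signs (only squares matter) gives (74, 111); check 74² + 111² = 5476 + 12321 = 17797 ✓.
Step 4: Order so x ≤ y and verify: 74² + 111² = 5476 + 12321 = 17797 = n. ✓

n = 17797 = 74² + 111² (one valid representation with x ≤ y).


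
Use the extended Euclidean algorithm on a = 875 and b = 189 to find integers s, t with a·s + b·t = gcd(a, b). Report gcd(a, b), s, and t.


Euclidean algorithm on (875, 189) — divide until remainder is 0:
  875 = 4 · 189 + 119
  189 = 1 · 119 + 70
  119 = 1 · 70 + 49
  70 = 1 · 49 + 21
  49 = 2 · 21 + 7
  21 = 3 · 7 + 0
gcd(875, 189) = 7.
Track Bezout coefficients alongside the remainders: start with r₀ = 875 = a·1 + b·0 (s = 1, t = 0) and r₁ = 189 = a·0 + b·1 (s = 0, t = 1); each new remainder r_{k+1} = r_{k-1} − q_k·r_k inherits s_{k+1} = s_{k-1} − q_k·s_k, t_{k+1} = t_{k-1} − q_k·t_k, so r_k = a·s_k + b·t_k at every step:
  q = 4: r = 119, s = 1 − 4·0 = 1, t = 0 − 4·1 = -4  (check: 875·1 + 189·(-4) = 119)
  q = 1: r = 70, s = 0 − 1·1 = -1, t = 1 − 1·(-4) = 5  (check: 875·(-1) + 189·5 = 70)
  q = 1: r = 49, s = 1 − 1·(-1) = 2, t = -4 − 1·5 = -9  (check: 875·2 + 189·(-9) = 49)
  q = 1: r = 21, s = -1 − 1·2 = -3, t = 5 − 1·(-9) = 14  (check: 875·(-3) + 189·14 = 21)
  q = 2: r = 7, s = 2 − 2·(-3) = 8, t = -9 − 2·14 = -37  (check: 875·8 + 189·(-37) = 7)
The row with r = 7 (the gcd) gives the Bezout coefficients s = 8, t = -37.
Result: 875 · (8) + 189 · (-37) = 7.

gcd(875, 189) = 7; s = 8, t = -37 (check: 875·8 + 189·(-37) = 7).


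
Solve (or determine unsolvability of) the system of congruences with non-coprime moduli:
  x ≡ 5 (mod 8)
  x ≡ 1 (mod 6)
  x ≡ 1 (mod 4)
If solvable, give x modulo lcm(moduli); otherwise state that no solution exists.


Moduli 8, 6, 4 are not pairwise coprime, so CRT works modulo lcm(m_i) when all pairwise compatibility conditions hold.
Pairwise compatibility: gcd(m_i, m_j) must divide a_i - a_j for every pair.
Merge one congruence at a time:
  Start: x ≡ 5 (mod 8).
  Combine with x ≡ 1 (mod 6): gcd(8, 6) = 2; 1 - 5 = -4, which IS divisible by 2, so compatible.
    Write x = 5 + 8·t and substitute into x ≡ 1 (mod 6): 8·t ≡ 1 − 5 = -4 (mod 6).
    Divide the congruence (and modulus) by g = 2: 4·t ≡ -2 (mod 3).
    Reduce coefficients mod 3: 1·t ≡ 1 (mod 3).
    So t ≡ 1 (mod 3).
    Then x = 5 + 8·1 = 13, valid modulo lcm(8, 6) = 24: x ≡ 13 (mod 24).
  Combine with x ≡ 1 (mod 4): gcd(24, 4) = 4; 1 - 13 = -12, which IS divisible by 4, so compatible.
    Write x = 13 + 24·t and substitute into x ≡ 1 (mod 4): 24·t ≡ 1 − 13 = -12 (mod 4).
    Divide the congruence (and modulus) by g = 4: 6·t ≡ -3 (mod 1).
    Modulo 1 every t works; take t = 0.
    Then x = 13 + 24·0 = 13, valid modulo lcm(24, 4) = 24: x ≡ 13 (mod 24).
Verify: 13 mod 8 = 5, 13 mod 6 = 1, 13 mod 4 = 1.

x ≡ 13 (mod 24).


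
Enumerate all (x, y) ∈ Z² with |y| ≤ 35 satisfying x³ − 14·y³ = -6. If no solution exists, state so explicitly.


The equation is x³ - 14y³ = -6. For fixed y, x³ = 14·y³ − 6, so a solution requires the RHS to be a perfect cube.
Strategy: iterate y from -35 to 35, compute RHS = 14·y³ − 6, and check whether it is a (positive or negative) perfect cube.
Check small values of y:
  y = 0: RHS = -6 is not a perfect cube.
  y = 1: RHS = 8 = (2)³ ⇒ x = 2 works.
  y = -1: RHS = -20 is not a perfect cube.
  y = 2: RHS = 106 is not a perfect cube.
  y = -2: RHS = -118 is not a perfect cube.
  y = 3: RHS = 372 is not a perfect cube.
  y = -3: RHS = -384 is not a perfect cube.
Continuing the search up to |y| = 35 finds no further solutions beyond those listed.
Collected solutions: (2, 1).

Solutions (with |y| ≤ 35): (2, 1).


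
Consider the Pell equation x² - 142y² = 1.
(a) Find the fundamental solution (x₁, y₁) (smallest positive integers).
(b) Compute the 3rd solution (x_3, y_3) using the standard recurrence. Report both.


Step 1: Find the fundamental solution (x₁, y₁) of x² - 142y² = 1.
  Expand √142 as a continued fraction. a₀ = ⌊√142⌋ = 11; iterate m_{k+1} = d_k·a_k − m_k, d_{k+1} = (142 − m_{k+1}²)/d_k, a_{k+1} = ⌊(a₀ + m_{k+1})/d_{k+1}⌋ (starting m₀ = 0, d₀ = 1), with convergents p_k = a_k·p_{k-1} + p_{k-2}, q_k = a_k·q_{k-1} + q_{k-2} (p₋₁ = 1, q₋₁ = 0):
  k = 0: a₀ = 11; p₀/q₀ = 11/1; p₀² − 142·q₀² = 121 − 142 = -21.
  k = 1: m = 11, d = 21, a = ⌊(11 + 11)/21⌋ = 1; p/q = (1·11 + 1)/(1·1 + 0) = 12/1; p² − 142·q² = 144 − 142 = 2.
  k = 2: m = 10, d = 2, a = ⌊(11 + 10)/2⌋ = 10; p/q = (10·12 + 11)/(10·1 + 1) = 131/11; p² − 142·q² = 17161 − 17182 = -21.
  k = 3: m = 10, d = 21, a = ⌊(11 + 10)/21⌋ = 1; p/q = (1·131 + 12)/(1·11 + 1) = 143/12; p² − 142·q² = 20449 − 20448 = 1.
  The first convergent with p² − 142·q² = 1 gives the fundamental solution (x₁, y₁) = (143, 12).
Step 2: Apply the recurrence (x_{n+1}, y_{n+1}) = (x₁x_n + 142y₁y_n, x₁y_n + y₁x_n) repeatedly.
  From (x_1, y_1) = (143, 12): x_2 = 143·143 + 142·12·12 = 40897; y_2 = 143·12 + 12·143 = 3432.
  From (x_2, y_2) = (40897, 3432): x_3 = 143·40897 + 142·12·3432 = 11696399; y_3 = 143·3432 + 12·40897 = 981540.
Step 3: Verify x_3² - 142·y_3² = 136805749567201 - 136805749567200 = 1 (should be 1). ✓

(x_1, y_1) = (143, 12); (x_3, y_3) = (11696399, 981540).


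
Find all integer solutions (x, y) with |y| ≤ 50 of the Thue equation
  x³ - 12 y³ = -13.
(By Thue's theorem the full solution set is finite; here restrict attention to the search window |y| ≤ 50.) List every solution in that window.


The equation is x³ - 12y³ = -13. For fixed y, x³ = 12·y³ − 13, so a solution requires the RHS to be a perfect cube.
Strategy: iterate y from -50 to 50, compute RHS = 12·y³ − 13, and check whether it is a (positive or negative) perfect cube.
Check small values of y:
  y = 0: RHS = -13 is not a perfect cube.
  y = 1: RHS = -1 = (-1)³ ⇒ x = -1 works.
  y = -1: RHS = -25 is not a perfect cube.
  y = 2: RHS = 83 is not a perfect cube.
  y = -2: RHS = -109 is not a perfect cube.
  y = 3: RHS = 311 is not a perfect cube.
  y = -3: RHS = -337 is not a perfect cube.
Continuing the search up to |y| = 50 finds no further solutions beyond those listed.
Collected solutions: (-1, 1).

Solutions (with |y| ≤ 50): (-1, 1).


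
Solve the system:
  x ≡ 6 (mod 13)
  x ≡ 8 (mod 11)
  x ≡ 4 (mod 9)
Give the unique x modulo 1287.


Moduli 13, 11, 9 are pairwise coprime; by CRT there is a unique solution modulo M = 13 · 11 · 9 = 1287.
Solve pairwise, accumulating the modulus:
  Start with x ≡ 6 (mod 13).
  Combine with x ≡ 8 (mod 11): since gcd(13, 11) = 1, we get a unique residue mod 143.
    Write x = 6 + 13·t and substitute into x ≡ 8 (mod 11): 13·t ≡ 8 − 6 = 2 (mod 11).
    Reduce coefficients mod 11: 2·t ≡ 2 (mod 11).
    The inverse of 2 mod 11 is 6 (since 2·6 = 12 = 1·11 + 1), so t ≡ 6·2 = 12 ≡ 1 (mod 11).
    Then x = 6 + 13·1 = 19, valid modulo lcm(13, 11) = 143: x ≡ 19 (mod 143).
  Combine with x ≡ 4 (mod 9): since gcd(143, 9) = 1, we get a unique residue mod 1287.
    Write x = 19 + 143·t and substitute into x ≡ 4 (mod 9): 143·t ≡ 4 − 19 = -15 (mod 9).
    Reduce coefficients mod 9: 8·t ≡ 3 (mod 9).
    The inverse of 8 mod 9 is 8 (since 8·8 = 64 = 7·9 + 1), so t ≡ 8·3 = 24 ≡ 6 (mod 9).
    Then x = 19 + 143·6 = 877, valid modulo lcm(143, 9) = 1287: x ≡ 877 (mod 1287).
Verify: 877 mod 13 = 6 ✓, 877 mod 11 = 8 ✓, 877 mod 9 = 4 ✓.

x ≡ 877 (mod 1287).


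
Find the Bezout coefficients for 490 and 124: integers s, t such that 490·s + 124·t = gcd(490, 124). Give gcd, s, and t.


Euclidean algorithm on (490, 124) — divide until remainder is 0:
  490 = 3 · 124 + 118
  124 = 1 · 118 + 6
  118 = 19 · 6 + 4
  6 = 1 · 4 + 2
  4 = 2 · 2 + 0
gcd(490, 124) = 2.
Track Bezout coefficients alongside the remainders: start with r₀ = 490 = a·1 + b·0 (s = 1, t = 0) and r₁ = 124 = a·0 + b·1 (s = 0, t = 1); each new remainder r_{k+1} = r_{k-1} − q_k·r_k inherits s_{k+1} = s_{k-1} − q_k·s_k, t_{k+1} = t_{k-1} − q_k·t_k, so r_k = a·s_k + b·t_k at every step:
  q = 3: r = 118, s = 1 − 3·0 = 1, t = 0 − 3·1 = -3  (check: 490·1 + 124·(-3) = 118)
  q = 1: r = 6, s = 0 − 1·1 = -1, t = 1 − 1·(-3) = 4  (check: 490·(-1) + 124·4 = 6)
  q = 19: r = 4, s = 1 − 19·(-1) = 20, t = -3 − 19·4 = -79  (check: 490·20 + 124·(-79) = 4)
  q = 1: r = 2, s = -1 − 1·20 = -21, t = 4 − 1·(-79) = 83  (check: 490·(-21) + 124·83 = 2)
The row with r = 2 (the gcd) gives the Bezout coefficients s = -21, t = 83.
Result: 490 · (-21) + 124 · (83) = 2.

gcd(490, 124) = 2; s = -21, t = 83 (check: 490·(-21) + 124·83 = 2).


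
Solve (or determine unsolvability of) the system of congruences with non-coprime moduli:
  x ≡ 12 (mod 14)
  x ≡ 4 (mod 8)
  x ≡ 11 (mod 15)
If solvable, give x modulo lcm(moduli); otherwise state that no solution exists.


Moduli 14, 8, 15 are not pairwise coprime, so CRT works modulo lcm(m_i) when all pairwise compatibility conditions hold.
Pairwise compatibility: gcd(m_i, m_j) must divide a_i - a_j for every pair.
Merge one congruence at a time:
  Start: x ≡ 12 (mod 14).
  Combine with x ≡ 4 (mod 8): gcd(14, 8) = 2; 4 - 12 = -8, which IS divisible by 2, so compatible.
    Write x = 12 + 14·t and substitute into x ≡ 4 (mod 8): 14·t ≡ 4 − 12 = -8 (mod 8).
    Divide the congruence (and modulus) by g = 2: 7·t ≡ -4 (mod 4).
    Reduce coefficients mod 4: 3·t ≡ 0 (mod 4).
    The inverse of 3 mod 4 is 3 (since 3·3 = 9 = 2·4 + 1), so t ≡ 3·0 = 0 ≡ 0 (mod 4).
    Then x = 12 + 14·0 = 12, valid modulo lcm(14, 8) = 56: x ≡ 12 (mod 56).
  Combine with x ≡ 11 (mod 15): gcd(56, 15) = 1; 11 - 12 = -1, which IS divisible by 1, so compatible.
    Write x = 12 + 56·t and substitute into x ≡ 11 (mod 15): 56·t ≡ 11 − 12 = -1 (mod 15).
    Reduce coefficients mod 15: 11·t ≡ 14 (mod 15).
    The inverse of 11 mod 15 is 11 (since 11·11 = 121 = 8·15 + 1), so t ≡ 11·14 = 154 ≡ 4 (mod 15).
    Then x = 12 + 56·4 = 236, valid modulo lcm(56, 15) = 840: x ≡ 236 (mod 840).
Verify: 236 mod 14 = 12, 236 mod 8 = 4, 236 mod 15 = 11.

x ≡ 236 (mod 840).


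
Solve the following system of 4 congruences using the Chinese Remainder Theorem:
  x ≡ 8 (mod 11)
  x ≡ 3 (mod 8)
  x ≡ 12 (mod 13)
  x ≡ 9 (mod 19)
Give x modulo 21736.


Product of moduli M = 11 · 8 · 13 · 19 = 21736.
Merge one congruence at a time:
  Start: x ≡ 8 (mod 11).
  Combine with x ≡ 3 (mod 8); new modulus lcm = 88.
    Write x = 8 + 11·t and substitute into x ≡ 3 (mod 8): 11·t ≡ 3 − 8 = -5 (mod 8).
    Reduce coefficients mod 8: 3·t ≡ 3 (mod 8).
    The inverse of 3 mod 8 is 3 (since 3·3 = 9 = 1·8 + 1), so t ≡ 3·3 = 9 ≡ 1 (mod 8).
    Then x = 8 + 11·1 = 19, valid modulo lcm(11, 8) = 88: x ≡ 19 (mod 88).
  Combine with x ≡ 12 (mod 13); new modulus lcm = 1144.
    Write x = 19 + 88·t and substitute into x ≡ 12 (mod 13): 88·t ≡ 12 − 19 = -7 (mod 13).
    Reduce coefficients mod 13: 10·t ≡ 6 (mod 13).
    The inverse of 10 mod 13 is 4 (since 10·4 = 40 = 3·13 + 1), so t ≡ 4·6 = 24 ≡ 11 (mod 13).
    Then x = 19 + 88·11 = 987, valid modulo lcm(88, 13) = 1144: x ≡ 987 (mod 1144).
  Combine with x ≡ 9 (mod 19); new modulus lcm = 21736.
    Write x = 987 + 1144·t and substitute into x ≡ 9 (mod 19): 1144·t ≡ 9 − 987 = -978 (mod 19).
    Reduce coefficients mod 19: 4·t ≡ 10 (mod 19).
    The inverse of 4 mod 19 is 5 (since 4·5 = 20 = 1·19 + 1), so t ≡ 5·10 = 50 ≡ 12 (mod 19).
    Then x = 987 + 1144·12 = 14715, valid modulo lcm(1144, 19) = 21736: x ≡ 14715 (mod 21736).
Verify against each original: 14715 mod 11 = 8, 14715 mod 8 = 3, 14715 mod 13 = 12, 14715 mod 19 = 9.

x ≡ 14715 (mod 21736).


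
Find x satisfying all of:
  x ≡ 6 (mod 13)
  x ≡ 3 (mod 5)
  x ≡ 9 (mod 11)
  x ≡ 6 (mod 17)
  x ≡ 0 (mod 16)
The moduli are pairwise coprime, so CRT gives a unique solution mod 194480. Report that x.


Product of moduli M = 13 · 5 · 11 · 17 · 16 = 194480.
Merge one congruence at a time:
  Start: x ≡ 6 (mod 13).
  Combine with x ≡ 3 (mod 5); new modulus lcm = 65.
    Write x = 6 + 13·t and substitute into x ≡ 3 (mod 5): 13·t ≡ 3 − 6 = -3 (mod 5).
    Reduce coefficients mod 5: 3·t ≡ 2 (mod 5).
    The inverse of 3 mod 5 is 2 (since 3·2 = 6 = 1·5 + 1), so t ≡ 2·2 = 4 ≡ 4 (mod 5).
    Then x = 6 + 13·4 = 58, valid modulo lcm(13, 5) = 65: x ≡ 58 (mod 65).
  Combine with x ≡ 9 (mod 11); new modulus lcm = 715.
    Write x = 58 + 65·t and substitute into x ≡ 9 (mod 11): 65·t ≡ 9 − 58 = -49 (mod 11).
    Reduce coefficients mod 11: 10·t ≡ 6 (mod 11).
    The inverse of 10 mod 11 is 10 (since 10·10 = 100 = 9·11 + 1), so t ≡ 10·6 = 60 ≡ 5 (mod 11).
    Then x = 58 + 65·5 = 383, valid modulo lcm(65, 11) = 715: x ≡ 383 (mod 715).
  Combine with x ≡ 6 (mod 17); new modulus lcm = 12155.
    Write x = 383 + 715·t and substitute into x ≡ 6 (mod 17): 715·t ≡ 6 − 383 = -377 (mod 17).
    Reduce coefficients mod 17: 1·t ≡ 14 (mod 17).
    So t ≡ 14 (mod 17).
    Then x = 383 + 715·14 = 10393, valid modulo lcm(715, 17) = 12155: x ≡ 10393 (mod 12155).
  Combine with x ≡ 0 (mod 16); new modulus lcm = 194480.
    Write x = 10393 + 12155·t and substitute into x ≡ 0 (mod 16): 12155·t ≡ 0 − 10393 = -10393 (mod 16).
    Reduce coefficients mod 16: 11·t ≡ 7 (mod 16).
    The inverse of 11 mod 16 is 3 (since 11·3 = 33 = 2·16 + 1), so t ≡ 3·7 = 21 ≡ 5 (mod 16).
    Then x = 10393 + 12155·5 = 71168, valid modulo lcm(12155, 16) = 194480: x ≡ 71168 (mod 194480).
Verify against each original: 71168 mod 13 = 6, 71168 mod 5 = 3, 71168 mod 11 = 9, 71168 mod 17 = 6, 71168 mod 16 = 0.

x ≡ 71168 (mod 194480).


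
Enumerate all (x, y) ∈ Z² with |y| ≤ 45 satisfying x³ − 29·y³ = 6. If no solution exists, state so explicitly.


The equation is x³ - 29y³ = 6. For fixed y, x³ = 29·y³ + 6, so a solution requires the RHS to be a perfect cube.
Strategy: iterate y from -45 to 45, compute RHS = 29·y³ + 6, and check whether it is a (positive or negative) perfect cube.
Check small values of y:
  y = 0: RHS = 6 is not a perfect cube.
  y = 1: RHS = 35 is not a perfect cube.
  y = -1: RHS = -23 is not a perfect cube.
  y = 2: RHS = 238 is not a perfect cube.
  y = -2: RHS = -226 is not a perfect cube.
  y = 3: RHS = 789 is not a perfect cube.
  y = -3: RHS = -777 is not a perfect cube.
Continuing the search up to |y| = 45 finds no solutions either.
No (x, y) in the scanned range satisfies the equation.

No integer solutions with |y| ≤ 45.


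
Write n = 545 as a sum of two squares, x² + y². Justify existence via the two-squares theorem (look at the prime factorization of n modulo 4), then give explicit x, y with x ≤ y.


Step 1: Factor n = 545 = 5 · 109.
Step 2: Check the mod-4 condition on each prime factor: 5 ≡ 1 (mod 4), exponent 1; 109 ≡ 1 (mod 4), exponent 1.
All primes ≡ 3 (mod 4) appear to even exponent (or don't appear), so by the two-squares theorem n IS expressible as a sum of two squares.
Step 3: Build a representation. Here n = 5 · 109 is a product of primes ≡ 1 (mod 4). Each prime p ≡ 1 (mod 4) is itself a sum of two squares; find a² by testing p − a² for a perfect square:
  5: 5 − 1² = 4 = 2² ⇒ 5 = 1² + 2².
  109: 109 − 1² = 108, 109 − 2² = 105, 109 − 3² = 100 = 10² ⇒ 109 = 3² + 10².
  Combine using the Brahmagupta–Fibonacci identity (a² + b²)(c² + d²) = (ac − bd)² + (ad + bc)² = (ac + bd)² + (ad − bc)²:
  5 · 109 = 545: from (1² + 2²)(3² + 10²), take (1·3 − 2·10, 1·10 + 2·3) = (3 − 20, 10 + 6) = (-17, 16); dropping signs (only squares matter) gives (17, 16); check 17² + 16² = 289 + 256 = 545 ✓.
Step 4: Order so x ≤ y and verify: 16² + 17² = 256 + 289 = 545 = n. ✓

n = 545 = 16² + 17² (one valid representation with x ≤ y).


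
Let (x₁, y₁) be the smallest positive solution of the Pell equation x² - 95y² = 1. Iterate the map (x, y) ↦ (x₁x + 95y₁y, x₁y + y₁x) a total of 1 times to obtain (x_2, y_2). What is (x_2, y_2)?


Step 1: Find the fundamental solution (x₁, y₁) of x² - 95y² = 1.
  Expand √95 as a continued fraction. a₀ = ⌊√95⌋ = 9; iterate m_{k+1} = d_k·a_k − m_k, d_{k+1} = (95 − m_{k+1}²)/d_k, a_{k+1} = ⌊(a₀ + m_{k+1})/d_{k+1}⌋ (starting m₀ = 0, d₀ = 1), with convergents p_k = a_k·p_{k-1} + p_{k-2}, q_k = a_k·q_{k-1} + q_{k-2} (p₋₁ = 1, q₋₁ = 0):
  k = 0: a₀ = 9; p₀/q₀ = 9/1; p₀² − 95·q₀² = 81 − 95 = -14.
  k = 1: m = 9, d = 14, a = ⌊(9 + 9)/14⌋ = 1; p/q = (1·9 + 1)/(1·1 + 0) = 10/1; p² − 95·q² = 100 − 95 = 5.
  k = 2: m = 5, d = 5, a = ⌊(9 + 5)/5⌋ = 2; p/q = (2·10 + 9)/(2·1 + 1) = 29/3; p² − 95·q² = 841 − 855 = -14.
  k = 3: m = 5, d = 14, a = ⌊(9 + 5)/14⌋ = 1; p/q = (1·29 + 10)/(1·3 + 1) = 39/4; p² − 95·q² = 1521 − 1520 = 1.
  The first convergent with p² − 95·q² = 1 gives the fundamental solution (x₁, y₁) = (39, 4).
Step 2: Apply the recurrence (x_{n+1}, y_{n+1}) = (x₁x_n + 95y₁y_n, x₁y_n + y₁x_n) repeatedly.
  From (x_1, y_1) = (39, 4): x_2 = 39·39 + 95·4·4 = 3041; y_2 = 39·4 + 4·39 = 312.
Step 3: Verify x_2² - 95·y_2² = 9247681 - 9247680 = 1 (should be 1). ✓

(x_1, y_1) = (39, 4); (x_2, y_2) = (3041, 312).


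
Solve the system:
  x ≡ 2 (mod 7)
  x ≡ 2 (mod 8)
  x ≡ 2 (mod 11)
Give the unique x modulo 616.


Moduli 7, 8, 11 are pairwise coprime; by CRT there is a unique solution modulo M = 7 · 8 · 11 = 616.
Solve pairwise, accumulating the modulus:
  Start with x ≡ 2 (mod 7).
  Combine with x ≡ 2 (mod 8): since gcd(7, 8) = 1, we get a unique residue mod 56.
    Write x = 2 + 7·t and substitute into x ≡ 2 (mod 8): 7·t ≡ 2 − 2 = 0 (mod 8).
    The inverse of 7 mod 8 is 7 (since 7·7 = 49 = 6·8 + 1), so t ≡ 7·0 = 0 ≡ 0 (mod 8).
    Then x = 2 + 7·0 = 2, valid modulo lcm(7, 8) = 56: x ≡ 2 (mod 56).
  Combine with x ≡ 2 (mod 11): since gcd(56, 11) = 1, we get a unique residue mod 616.
    Write x = 2 + 56·t and substitute into x ≡ 2 (mod 11): 56·t ≡ 2 − 2 = 0 (mod 11).
    Reduce coefficients mod 11: 1·t ≡ 0 (mod 11).
    So t ≡ 0 (mod 11).
    Then x = 2 + 56·0 = 2, valid modulo lcm(56, 11) = 616: x ≡ 2 (mod 616).
Verify: 2 mod 7 = 2 ✓, 2 mod 8 = 2 ✓, 2 mod 11 = 2 ✓.

x ≡ 2 (mod 616).


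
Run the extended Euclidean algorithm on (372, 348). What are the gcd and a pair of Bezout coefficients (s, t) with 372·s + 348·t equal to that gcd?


Euclidean algorithm on (372, 348) — divide until remainder is 0:
  372 = 1 · 348 + 24
  348 = 14 · 24 + 12
  24 = 2 · 12 + 0
gcd(372, 348) = 12.
Track Bezout coefficients alongside the remainders: start with r₀ = 372 = a·1 + b·0 (s = 1, t = 0) and r₁ = 348 = a·0 + b·1 (s = 0, t = 1); each new remainder r_{k+1} = r_{k-1} − q_k·r_k inherits s_{k+1} = s_{k-1} − q_k·s_k, t_{k+1} = t_{k-1} − q_k·t_k, so r_k = a·s_k + b·t_k at every step:
  q = 1: r = 24, s = 1 − 1·0 = 1, t = 0 − 1·1 = -1  (check: 372·1 + 348·(-1) = 24)
  q = 14: r = 12, s = 0 − 14·1 = -14, t = 1 − 14·(-1) = 15  (check: 372·(-14) + 348·15 = 12)
The row with r = 12 (the gcd) gives the Bezout coefficients s = -14, t = 15.
Result: 372 · (-14) + 348 · (15) = 12.

gcd(372, 348) = 12; s = -14, t = 15 (check: 372·(-14) + 348·15 = 12).


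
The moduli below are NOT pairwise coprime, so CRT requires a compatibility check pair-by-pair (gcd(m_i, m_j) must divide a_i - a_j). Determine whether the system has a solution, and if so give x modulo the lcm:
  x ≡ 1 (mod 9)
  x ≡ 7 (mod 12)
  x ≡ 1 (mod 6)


Moduli 9, 12, 6 are not pairwise coprime, so CRT works modulo lcm(m_i) when all pairwise compatibility conditions hold.
Pairwise compatibility: gcd(m_i, m_j) must divide a_i - a_j for every pair.
Merge one congruence at a time:
  Start: x ≡ 1 (mod 9).
  Combine with x ≡ 7 (mod 12): gcd(9, 12) = 3; 7 - 1 = 6, which IS divisible by 3, so compatible.
    Write x = 1 + 9·t and substitute into x ≡ 7 (mod 12): 9·t ≡ 7 − 1 = 6 (mod 12).
    Divide the congruence (and modulus) by g = 3: 3·t ≡ 2 (mod 4).
    The inverse of 3 mod 4 is 3 (since 3·3 = 9 = 2·4 + 1), so t ≡ 3·2 = 6 ≡ 2 (mod 4).
    Then x = 1 + 9·2 = 19, valid modulo lcm(9, 12) = 36: x ≡ 19 (mod 36).
  Combine with x ≡ 1 (mod 6): gcd(36, 6) = 6; 1 - 19 = -18, which IS divisible by 6, so compatible.
    Write x = 19 + 36·t and substitute into x ≡ 1 (mod 6): 36·t ≡ 1 − 19 = -18 (mod 6).
    Divide the congruence (and modulus) by g = 6: 6·t ≡ -3 (mod 1).
    Modulo 1 every t works; take t = 0.
    Then x = 19 + 36·0 = 19, valid modulo lcm(36, 6) = 36: x ≡ 19 (mod 36).
Verify: 19 mod 9 = 1, 19 mod 12 = 7, 19 mod 6 = 1.

x ≡ 19 (mod 36).


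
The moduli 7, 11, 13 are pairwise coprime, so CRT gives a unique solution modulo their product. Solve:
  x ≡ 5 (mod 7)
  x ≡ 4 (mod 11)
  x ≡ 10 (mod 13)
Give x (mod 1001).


Moduli 7, 11, 13 are pairwise coprime; by CRT there is a unique solution modulo M = 7 · 11 · 13 = 1001.
Solve pairwise, accumulating the modulus:
  Start with x ≡ 5 (mod 7).
  Combine with x ≡ 4 (mod 11): since gcd(7, 11) = 1, we get a unique residue mod 77.
    Write x = 5 + 7·t and substitute into x ≡ 4 (mod 11): 7·t ≡ 4 − 5 = -1 (mod 11).
    Reduce coefficients mod 11: 7·t ≡ 10 (mod 11).
    The inverse of 7 mod 11 is 8 (since 7·8 = 56 = 5·11 + 1), so t ≡ 8·10 = 80 ≡ 3 (mod 11).
    Then x = 5 + 7·3 = 26, valid modulo lcm(7, 11) = 77: x ≡ 26 (mod 77).
  Combine with x ≡ 10 (mod 13): since gcd(77, 13) = 1, we get a unique residue mod 1001.
    Write x = 26 + 77·t and substitute into x ≡ 10 (mod 13): 77·t ≡ 10 − 26 = -16 (mod 13).
    Reduce coefficients mod 13: 12·t ≡ 10 (mod 13).
    The inverse of 12 mod 13 is 12 (since 12·12 = 144 = 11·13 + 1), so t ≡ 12·10 = 120 ≡ 3 (mod 13).
    Then x = 26 + 77·3 = 257, valid modulo lcm(77, 13) = 1001: x ≡ 257 (mod 1001).
Verify: 257 mod 7 = 5 ✓, 257 mod 11 = 4 ✓, 257 mod 13 = 10 ✓.

x ≡ 257 (mod 1001).


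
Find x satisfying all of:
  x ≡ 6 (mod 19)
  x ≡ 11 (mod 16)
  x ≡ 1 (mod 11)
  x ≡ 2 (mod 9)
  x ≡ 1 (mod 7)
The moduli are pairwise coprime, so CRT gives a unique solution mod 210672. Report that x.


Product of moduli M = 19 · 16 · 11 · 9 · 7 = 210672.
Merge one congruence at a time:
  Start: x ≡ 6 (mod 19).
  Combine with x ≡ 11 (mod 16); new modulus lcm = 304.
    Write x = 6 + 19·t and substitute into x ≡ 11 (mod 16): 19·t ≡ 11 − 6 = 5 (mod 16).
    Reduce coefficients mod 16: 3·t ≡ 5 (mod 16).
    The inverse of 3 mod 16 is 11 (since 3·11 = 33 = 2·16 + 1), so t ≡ 11·5 = 55 ≡ 7 (mod 16).
    Then x = 6 + 19·7 = 139, valid modulo lcm(19, 16) = 304: x ≡ 139 (mod 304).
  Combine with x ≡ 1 (mod 11); new modulus lcm = 3344.
    Write x = 139 + 304·t and substitute into x ≡ 1 (mod 11): 304·t ≡ 1 − 139 = -138 (mod 11).
    Reduce coefficients mod 11: 7·t ≡ 5 (mod 11).
    The inverse of 7 mod 11 is 8 (since 7·8 = 56 = 5·11 + 1), so t ≡ 8·5 = 40 ≡ 7 (mod 11).
    Then x = 139 + 304·7 = 2267, valid modulo lcm(304, 11) = 3344: x ≡ 2267 (mod 3344).
  Combine with x ≡ 2 (mod 9); new modulus lcm = 30096.
    Write x = 2267 + 3344·t and substitute into x ≡ 2 (mod 9): 3344·t ≡ 2 − 2267 = -2265 (mod 9).
    Reduce coefficients mod 9: 5·t ≡ 3 (mod 9).
    The inverse of 5 mod 9 is 2 (since 5·2 = 10 = 1·9 + 1), so t ≡ 2·3 = 6 ≡ 6 (mod 9).
    Then x = 2267 + 3344·6 = 22331, valid modulo lcm(3344, 9) = 30096: x ≡ 22331 (mod 30096).
  Combine with x ≡ 1 (mod 7); new modulus lcm = 210672.
    Write x = 22331 + 30096·t and substitute into x ≡ 1 (mod 7): 30096·t ≡ 1 − 22331 = -22330 (mod 7).
    Reduce coefficients mod 7: 3·t ≡ 0 (mod 7).
    The inverse of 3 mod 7 is 5 (since 3·5 = 15 = 2·7 + 1), so t ≡ 5·0 = 0 ≡ 0 (mod 7).
    Then x = 22331 + 30096·0 = 22331, valid modulo lcm(30096, 7) = 210672: x ≡ 22331 (mod 210672).
Verify against each original: 22331 mod 19 = 6, 22331 mod 16 = 11, 22331 mod 11 = 1, 22331 mod 9 = 2, 22331 mod 7 = 1.

x ≡ 22331 (mod 210672).


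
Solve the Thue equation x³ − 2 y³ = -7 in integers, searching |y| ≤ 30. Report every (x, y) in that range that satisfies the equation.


The equation is x³ - 2y³ = -7. For fixed y, x³ = 2·y³ − 7, so a solution requires the RHS to be a perfect cube.
Strategy: iterate y from -30 to 30, compute RHS = 2·y³ − 7, and check whether it is a (positive or negative) perfect cube.
Check small values of y:
  y = 0: RHS = -7 is not a perfect cube.
  y = 1: RHS = -5 is not a perfect cube.
  y = -1: RHS = -9 is not a perfect cube.
  y = 2: RHS = 9 is not a perfect cube.
  y = -2: RHS = -23 is not a perfect cube.
  y = 3: RHS = 47 is not a perfect cube.
  y = -3: RHS = -61 is not a perfect cube.
Continuing the search up to |y| = 30 finds no solutions either.
No (x, y) in the scanned range satisfies the equation.

No integer solutions with |y| ≤ 30.


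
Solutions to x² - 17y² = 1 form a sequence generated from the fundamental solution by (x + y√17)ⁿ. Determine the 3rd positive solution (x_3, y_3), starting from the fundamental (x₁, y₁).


Step 1: Find the fundamental solution (x₁, y₁) of x² - 17y² = 1.
  Expand √17 as a continued fraction. a₀ = ⌊√17⌋ = 4; iterate m_{k+1} = d_k·a_k − m_k, d_{k+1} = (17 − m_{k+1}²)/d_k, a_{k+1} = ⌊(a₀ + m_{k+1})/d_{k+1}⌋ (starting m₀ = 0, d₀ = 1), with convergents p_k = a_k·p_{k-1} + p_{k-2}, q_k = a_k·q_{k-1} + q_{k-2} (p₋₁ = 1, q₋₁ = 0):
  k = 0: a₀ = 4; p₀/q₀ = 4/1; p₀² − 17·q₀² = 16 − 17 = -1.
  k = 1: m = 4, d = 1, a = ⌊(4 + 4)/1⌋ = 8; p/q = (8·4 + 1)/(8·1 + 0) = 33/8; p² − 17·q² = 1089 − 1088 = 1.
  The first convergent with p² − 17·q² = 1 gives the fundamental solution (x₁, y₁) = (33, 8).
Step 2: Apply the recurrence (x_{n+1}, y_{n+1}) = (x₁x_n + 17y₁y_n, x₁y_n + y₁x_n) repeatedly.
  From (x_1, y_1) = (33, 8): x_2 = 33·33 + 17·8·8 = 2177; y_2 = 33·8 + 8·33 = 528.
  From (x_2, y_2) = (2177, 528): x_3 = 33·2177 + 17·8·528 = 143649; y_3 = 33·528 + 8·2177 = 34840.
Step 3: Verify x_3² - 17·y_3² = 20635035201 - 20635035200 = 1 (should be 1). ✓

(x_1, y_1) = (33, 8); (x_3, y_3) = (143649, 34840).


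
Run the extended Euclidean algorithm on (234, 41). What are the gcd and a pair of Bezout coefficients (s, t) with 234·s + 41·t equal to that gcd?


Euclidean algorithm on (234, 41) — divide until remainder is 0:
  234 = 5 · 41 + 29
  41 = 1 · 29 + 12
  29 = 2 · 12 + 5
  12 = 2 · 5 + 2
  5 = 2 · 2 + 1
  2 = 2 · 1 + 0
gcd(234, 41) = 1.
Track Bezout coefficients alongside the remainders: start with r₀ = 234 = a·1 + b·0 (s = 1, t = 0) and r₁ = 41 = a·0 + b·1 (s = 0, t = 1); each new remainder r_{k+1} = r_{k-1} − q_k·r_k inherits s_{k+1} = s_{k-1} − q_k·s_k, t_{k+1} = t_{k-1} − q_k·t_k, so r_k = a·s_k + b·t_k at every step:
  q = 5: r = 29, s = 1 − 5·0 = 1, t = 0 − 5·1 = -5  (check: 234·1 + 41·(-5) = 29)
  q = 1: r = 12, s = 0 − 1·1 = -1, t = 1 − 1·(-5) = 6  (check: 234·(-1) + 41·6 = 12)
  q = 2: r = 5, s = 1 − 2·(-1) = 3, t = -5 − 2·6 = -17  (check: 234·3 + 41·(-17) = 5)
  q = 2: r = 2, s = -1 − 2·3 = -7, t = 6 − 2·(-17) = 40  (check: 234·(-7) + 41·40 = 2)
  q = 2: r = 1, s = 3 − 2·(-7) = 17, t = -17 − 2·40 = -97  (check: 234·17 + 41·(-97) = 1)
The row with r = 1 (the gcd) gives the Bezout coefficients s = 17, t = -97.
Result: 234 · (17) + 41 · (-97) = 1.

gcd(234, 41) = 1; s = 17, t = -97 (check: 234·17 + 41·(-97) = 1).


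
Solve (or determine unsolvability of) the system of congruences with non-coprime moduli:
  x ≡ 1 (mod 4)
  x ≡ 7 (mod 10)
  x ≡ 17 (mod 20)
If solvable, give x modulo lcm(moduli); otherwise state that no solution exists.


Moduli 4, 10, 20 are not pairwise coprime, so CRT works modulo lcm(m_i) when all pairwise compatibility conditions hold.
Pairwise compatibility: gcd(m_i, m_j) must divide a_i - a_j for every pair.
Merge one congruence at a time:
  Start: x ≡ 1 (mod 4).
  Combine with x ≡ 7 (mod 10): gcd(4, 10) = 2; 7 - 1 = 6, which IS divisible by 2, so compatible.
    Write x = 1 + 4·t and substitute into x ≡ 7 (mod 10): 4·t ≡ 7 − 1 = 6 (mod 10).
    Divide the congruence (and modulus) by g = 2: 2·t ≡ 3 (mod 5).
    The inverse of 2 mod 5 is 3 (since 2·3 = 6 = 1·5 + 1), so t ≡ 3·3 = 9 ≡ 4 (mod 5).
    Then x = 1 + 4·4 = 17, valid modulo lcm(4, 10) = 20: x ≡ 17 (mod 20).
  Combine with x ≡ 17 (mod 20): gcd(20, 20) = 20; 17 - 17 = 0, which IS divisible by 20, so compatible.
    Write x = 17 + 20·t and substitute into x ≡ 17 (mod 20): 20·t ≡ 17 − 17 = 0 (mod 20).
    Divide the congruence (and modulus) by g = 20: 1·t ≡ 0 (mod 1).
    Modulo 1 every t works; take t = 0.
    Then x = 17 + 20·0 = 17, valid modulo lcm(20, 20) = 20: x ≡ 17 (mod 20).
Verify: 17 mod 4 = 1, 17 mod 10 = 7, 17 mod 20 = 17.

x ≡ 17 (mod 20).


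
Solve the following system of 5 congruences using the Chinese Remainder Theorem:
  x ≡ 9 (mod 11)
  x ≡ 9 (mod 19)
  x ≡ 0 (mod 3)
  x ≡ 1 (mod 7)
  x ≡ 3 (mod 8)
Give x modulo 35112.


Product of moduli M = 11 · 19 · 3 · 7 · 8 = 35112.
Merge one congruence at a time:
  Start: x ≡ 9 (mod 11).
  Combine with x ≡ 9 (mod 19); new modulus lcm = 209.
    Write x = 9 + 11·t and substitute into x ≡ 9 (mod 19): 11·t ≡ 9 − 9 = 0 (mod 19).
    The inverse of 11 mod 19 is 7 (since 11·7 = 77 = 4·19 + 1), so t ≡ 7·0 = 0 ≡ 0 (mod 19).
    Then x = 9 + 11·0 = 9, valid modulo lcm(11, 19) = 209: x ≡ 9 (mod 209).
  Combine with x ≡ 0 (mod 3); new modulus lcm = 627.
    Write x = 9 + 209·t and substitute into x ≡ 0 (mod 3): 209·t ≡ 0 − 9 = -9 (mod 3).
    Reduce coefficients mod 3: 2·t ≡ 0 (mod 3).
    The inverse of 2 mod 3 is 2 (since 2·2 = 4 = 1·3 + 1), so t ≡ 2·0 = 0 ≡ 0 (mod 3).
    Then x = 9 + 209·0 = 9, valid modulo lcm(209, 3) = 627: x ≡ 9 (mod 627).
  Combine with x ≡ 1 (mod 7); new modulus lcm = 4389.
    Write x = 9 + 627·t and substitute into x ≡ 1 (mod 7): 627·t ≡ 1 − 9 = -8 (mod 7).
    Reduce coefficients mod 7: 4·t ≡ 6 (mod 7).
    The inverse of 4 mod 7 is 2 (since 4·2 = 8 = 1·7 + 1), so t ≡ 2·6 = 12 ≡ 5 (mod 7).
    Then x = 9 + 627·5 = 3144, valid modulo lcm(627, 7) = 4389: x ≡ 3144 (mod 4389).
  Combine with x ≡ 3 (mod 8); new modulus lcm = 35112.
    Write x = 3144 + 4389·t and substitute into x ≡ 3 (mod 8): 4389·t ≡ 3 − 3144 = -3141 (mod 8).
    Reduce coefficients mod 8: 5·t ≡ 3 (mod 8).
    The inverse of 5 mod 8 is 5 (since 5·5 = 25 = 3·8 + 1), so t ≡ 5·3 = 15 ≡ 7 (mod 8).
    Then x = 3144 + 4389·7 = 33867, valid modulo lcm(4389, 8) = 35112: x ≡ 33867 (mod 35112).
Verify against each original: 33867 mod 11 = 9, 33867 mod 19 = 9, 33867 mod 3 = 0, 33867 mod 7 = 1, 33867 mod 8 = 3.

x ≡ 33867 (mod 35112).
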